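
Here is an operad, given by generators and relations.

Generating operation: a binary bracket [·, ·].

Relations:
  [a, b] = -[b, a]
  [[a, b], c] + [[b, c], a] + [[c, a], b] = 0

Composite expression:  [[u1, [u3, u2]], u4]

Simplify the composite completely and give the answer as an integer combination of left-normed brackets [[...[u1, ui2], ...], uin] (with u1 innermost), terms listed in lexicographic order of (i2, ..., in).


-[[[u1, u2], u3], u4] + [[[u1, u3], u2], u4]


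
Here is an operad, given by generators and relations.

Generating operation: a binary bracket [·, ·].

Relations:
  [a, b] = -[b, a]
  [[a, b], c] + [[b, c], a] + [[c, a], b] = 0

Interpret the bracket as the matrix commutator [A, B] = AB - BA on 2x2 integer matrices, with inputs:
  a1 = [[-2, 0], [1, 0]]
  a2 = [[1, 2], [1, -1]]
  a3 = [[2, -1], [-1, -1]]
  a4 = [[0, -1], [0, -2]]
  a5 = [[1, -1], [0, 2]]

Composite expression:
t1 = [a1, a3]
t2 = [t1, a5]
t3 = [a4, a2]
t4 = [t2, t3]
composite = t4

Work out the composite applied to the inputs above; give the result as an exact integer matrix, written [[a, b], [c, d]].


[[6, 12], [6, -6]]

[a1, a3] = [[1, 2], [1, -1]]
[[a1, a3], a5] = [[1, 0], [-1, -1]]
[a4, a2] = [[-1, 6], [-2, 1]]
[[[a1, a3], a5], [a4, a2]] = [[6, 12], [6, -6]]


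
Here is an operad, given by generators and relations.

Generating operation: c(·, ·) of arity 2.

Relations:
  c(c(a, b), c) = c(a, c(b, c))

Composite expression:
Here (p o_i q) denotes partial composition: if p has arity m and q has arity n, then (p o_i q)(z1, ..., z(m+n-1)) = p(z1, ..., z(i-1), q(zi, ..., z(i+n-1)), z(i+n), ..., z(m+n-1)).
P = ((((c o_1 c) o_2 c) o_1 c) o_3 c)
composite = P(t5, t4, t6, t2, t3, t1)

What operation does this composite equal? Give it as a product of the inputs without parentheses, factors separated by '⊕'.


t5 ⊕ t4 ⊕ t6 ⊕ t2 ⊕ t3 ⊕ t1

Key point: c is associative — brackets drop, the t-order remains.
c(t5, t4) linearizes to t5 ⊕ t4
c(t6, t2) linearizes to t6 ⊕ t2
c(c(t6, t2), t3) linearizes to t6 ⊕ t2 ⊕ t3
c(c(t5, t4), c(c(t6, t2), t3)) linearizes to t5 ⊕ t4 ⊕ t6 ⊕ t2 ⊕ t3
c(c(c(t5, t4), c(c(t6, t2), t3)), t1) linearizes to t5 ⊕ t4 ⊕ t6 ⊕ t2 ⊕ t3 ⊕ t1


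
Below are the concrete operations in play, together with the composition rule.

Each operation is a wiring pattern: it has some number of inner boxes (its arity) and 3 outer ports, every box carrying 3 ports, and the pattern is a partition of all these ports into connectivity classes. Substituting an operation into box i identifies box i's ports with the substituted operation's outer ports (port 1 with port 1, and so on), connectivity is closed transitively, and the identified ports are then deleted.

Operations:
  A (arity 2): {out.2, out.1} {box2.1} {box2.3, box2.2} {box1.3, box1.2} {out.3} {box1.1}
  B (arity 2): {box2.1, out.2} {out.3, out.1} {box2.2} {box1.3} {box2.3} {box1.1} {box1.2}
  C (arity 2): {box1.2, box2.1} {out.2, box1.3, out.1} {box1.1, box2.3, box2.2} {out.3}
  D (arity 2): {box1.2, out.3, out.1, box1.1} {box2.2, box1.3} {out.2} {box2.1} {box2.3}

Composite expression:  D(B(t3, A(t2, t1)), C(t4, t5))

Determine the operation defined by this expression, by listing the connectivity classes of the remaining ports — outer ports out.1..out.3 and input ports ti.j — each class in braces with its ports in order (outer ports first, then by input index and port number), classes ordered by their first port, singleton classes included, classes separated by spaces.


Substituting into D glues patterns; closure does the rest.
A over (t2, t1) gives {out.1, out.2} {out.3} {t1.1} {t1.2, t1.3} {t2.1} {t2.2, t2.3}, out.j being that stage's outer ports
B over (t3, t2, t1) gives {out.1, out.3} {out.2} {t1.1} {t1.2, t1.3} {t2.1} {t2.2, t2.3} {t3.1} {t3.2} {t3.3}, out.j being that stage's outer ports
C over (t4, t5) gives {out.1, out.2, t4.3} {out.3} {t4.1, t5.2, t5.3} {t4.2, t5.1}, out.j being that stage's outer ports
D over (t3, t2, t1, t4, t5) gives {out.1, out.3, t4.3} {out.2} {t1.1} {t1.2, t1.3} {t2.1} {t2.2, t2.3} {t3.1} {t3.2} {t3.3} {t4.1, t5.2, t5.3} {t4.2, t5.1}, out.j being that stage's outer ports

{out.1, out.3, t4.3} {out.2} {t1.1} {t1.2, t1.3} {t2.1} {t2.2, t2.3} {t3.1} {t3.2} {t3.3} {t4.1, t5.2, t5.3} {t4.2, t5.1}


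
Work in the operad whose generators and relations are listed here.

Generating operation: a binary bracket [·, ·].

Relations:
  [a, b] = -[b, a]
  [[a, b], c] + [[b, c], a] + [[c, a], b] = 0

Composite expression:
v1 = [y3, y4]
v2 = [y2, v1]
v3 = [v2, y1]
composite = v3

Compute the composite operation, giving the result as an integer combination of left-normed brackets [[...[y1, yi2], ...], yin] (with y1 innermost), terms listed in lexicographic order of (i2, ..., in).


-[[[y1, y2], y3], y4] + [[[y1, y2], y4], y3] + [[[y1, y3], y4], y2] - [[[y1, y4], y3], y2]


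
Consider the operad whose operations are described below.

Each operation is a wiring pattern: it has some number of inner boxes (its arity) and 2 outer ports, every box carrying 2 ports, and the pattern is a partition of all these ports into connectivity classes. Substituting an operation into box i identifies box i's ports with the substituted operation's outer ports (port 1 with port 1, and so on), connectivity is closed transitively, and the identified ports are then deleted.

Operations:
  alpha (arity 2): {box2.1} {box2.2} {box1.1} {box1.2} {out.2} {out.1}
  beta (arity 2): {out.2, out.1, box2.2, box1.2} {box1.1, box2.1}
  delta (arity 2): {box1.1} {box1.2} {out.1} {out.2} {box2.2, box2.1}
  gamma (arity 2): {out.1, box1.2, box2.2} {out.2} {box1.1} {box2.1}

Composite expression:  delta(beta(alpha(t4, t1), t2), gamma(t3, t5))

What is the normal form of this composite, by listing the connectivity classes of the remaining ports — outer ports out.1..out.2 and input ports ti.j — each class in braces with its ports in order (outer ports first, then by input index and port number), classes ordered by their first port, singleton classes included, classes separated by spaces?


Connectivity passes through glued delta-boundaries; trace each wire chain.
through alpha, on inputs (t4, t1): {out.1} {out.2} {t1.1} {t1.2} {t4.1} {t4.2} (out.j = stage outer ports)
through beta, on inputs (t4, t1, t2): {out.1, out.2, t2.2} {t1.1} {t1.2} {t2.1} {t4.1} {t4.2} (out.j = stage outer ports)
through gamma, on inputs (t3, t5): {out.1, t3.2, t5.2} {out.2} {t3.1} {t5.1} (out.j = stage outer ports)
through delta, on inputs (t4, t1, t2, t3, t5): {out.1} {out.2} {t1.1} {t1.2} {t2.1} {t2.2} {t3.1} {t3.2, t5.2} {t4.1} {t4.2} {t5.1} (out.j = stage outer ports)

{out.1} {out.2} {t1.1} {t1.2} {t2.1} {t2.2} {t3.1} {t3.2, t5.2} {t4.1} {t4.2} {t5.1}


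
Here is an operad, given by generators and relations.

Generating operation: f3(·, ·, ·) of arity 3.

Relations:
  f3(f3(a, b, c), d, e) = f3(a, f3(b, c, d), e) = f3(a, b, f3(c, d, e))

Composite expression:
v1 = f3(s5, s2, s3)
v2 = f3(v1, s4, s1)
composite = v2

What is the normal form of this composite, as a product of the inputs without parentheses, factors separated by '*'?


s5 * s2 * s3 * s4 * s1

All parenthesizations of f3 agree; list the s-inputs left to right.
f3(s5, s2, s3) reduces to s5 * s2 * s3
f3(f3(s5, s2, s3), s4, s1) reduces to s5 * s2 * s3 * s4 * s1


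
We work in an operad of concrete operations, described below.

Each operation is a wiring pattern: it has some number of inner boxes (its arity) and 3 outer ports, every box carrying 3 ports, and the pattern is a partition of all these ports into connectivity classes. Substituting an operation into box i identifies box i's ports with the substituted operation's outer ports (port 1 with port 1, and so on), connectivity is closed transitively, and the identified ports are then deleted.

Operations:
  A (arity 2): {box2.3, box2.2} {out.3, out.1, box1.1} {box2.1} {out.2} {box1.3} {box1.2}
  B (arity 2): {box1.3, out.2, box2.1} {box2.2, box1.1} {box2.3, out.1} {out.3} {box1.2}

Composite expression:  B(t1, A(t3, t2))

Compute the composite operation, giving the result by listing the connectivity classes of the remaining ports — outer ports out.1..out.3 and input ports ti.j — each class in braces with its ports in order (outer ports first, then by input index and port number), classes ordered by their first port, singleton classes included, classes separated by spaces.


{out.1, out.2, t1.3, t3.1} {out.3} {t1.1} {t1.2} {t2.1} {t2.2, t2.3} {t3.2} {t3.3}


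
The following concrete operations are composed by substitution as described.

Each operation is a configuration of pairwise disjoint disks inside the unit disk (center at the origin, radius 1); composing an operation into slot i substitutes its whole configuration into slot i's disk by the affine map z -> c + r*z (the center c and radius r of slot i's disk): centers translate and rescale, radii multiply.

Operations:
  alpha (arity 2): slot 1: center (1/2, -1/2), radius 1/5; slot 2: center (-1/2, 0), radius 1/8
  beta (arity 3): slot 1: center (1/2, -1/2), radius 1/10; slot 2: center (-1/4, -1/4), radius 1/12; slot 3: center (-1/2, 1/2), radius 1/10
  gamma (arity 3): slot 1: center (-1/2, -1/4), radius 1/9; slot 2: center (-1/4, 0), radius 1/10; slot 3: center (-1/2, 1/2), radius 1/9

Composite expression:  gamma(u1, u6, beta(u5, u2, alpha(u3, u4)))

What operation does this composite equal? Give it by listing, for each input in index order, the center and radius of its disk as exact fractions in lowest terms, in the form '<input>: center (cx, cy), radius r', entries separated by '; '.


u1: center (-1/2, -1/4), radius 1/9; u2: center (-19/36, 17/36), radius 1/108; u3: center (-11/20, 11/20), radius 1/450; u4: center (-101/180, 5/9), radius 1/720; u5: center (-4/9, 4/9), radius 1/90; u6: center (-1/4, 0), radius 1/10

Nesting under gamma composes maps z -> c + r*z down each u-path.
u1 passes through 1 substitution, ending at center (-1/2, -1/4), radius 1/9
u6 passes through 1 substitution, ending at center (-1/4, 0), radius 1/10
u5 passes through 2 substitutions, ending at center (-4/9, 4/9), radius 1/90
u2 passes through 2 substitutions, ending at center (-19/36, 17/36), radius 1/108
u3 passes through 3 substitutions, ending at center (-11/20, 11/20), radius 1/450
u4 passes through 3 substitutions, ending at center (-101/180, 5/9), radius 1/720


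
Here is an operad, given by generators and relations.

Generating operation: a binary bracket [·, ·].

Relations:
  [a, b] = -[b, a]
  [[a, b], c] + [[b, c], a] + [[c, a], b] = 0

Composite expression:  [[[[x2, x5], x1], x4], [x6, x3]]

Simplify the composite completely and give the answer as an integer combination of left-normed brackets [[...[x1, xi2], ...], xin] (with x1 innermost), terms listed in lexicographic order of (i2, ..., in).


[[[[[x1, x2], x5], x4], x3], x6] - [[[[[x1, x2], x5], x4], x6], x3] - [[[[[x1, x5], x2], x4], x3], x6] + [[[[[x1, x5], x2], x4], x6], x3]


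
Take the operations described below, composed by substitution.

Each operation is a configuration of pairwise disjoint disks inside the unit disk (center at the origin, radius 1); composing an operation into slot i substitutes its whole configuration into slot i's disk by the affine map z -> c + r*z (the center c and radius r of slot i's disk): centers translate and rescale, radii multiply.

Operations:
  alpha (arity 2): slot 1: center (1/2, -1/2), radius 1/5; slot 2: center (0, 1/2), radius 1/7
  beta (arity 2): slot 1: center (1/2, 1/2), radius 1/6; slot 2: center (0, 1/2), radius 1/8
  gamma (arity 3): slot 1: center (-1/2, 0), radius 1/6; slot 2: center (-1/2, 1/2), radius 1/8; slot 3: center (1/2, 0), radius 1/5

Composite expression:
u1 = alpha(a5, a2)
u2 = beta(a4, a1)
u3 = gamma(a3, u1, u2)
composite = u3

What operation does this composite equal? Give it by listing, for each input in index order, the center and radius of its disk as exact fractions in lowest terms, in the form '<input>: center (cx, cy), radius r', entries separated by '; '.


a1: center (1/2, 1/10), radius 1/40; a2: center (-1/2, 9/16), radius 1/56; a3: center (-1/2, 0), radius 1/6; a4: center (3/5, 1/10), radius 1/30; a5: center (-7/16, 7/16), radius 1/40


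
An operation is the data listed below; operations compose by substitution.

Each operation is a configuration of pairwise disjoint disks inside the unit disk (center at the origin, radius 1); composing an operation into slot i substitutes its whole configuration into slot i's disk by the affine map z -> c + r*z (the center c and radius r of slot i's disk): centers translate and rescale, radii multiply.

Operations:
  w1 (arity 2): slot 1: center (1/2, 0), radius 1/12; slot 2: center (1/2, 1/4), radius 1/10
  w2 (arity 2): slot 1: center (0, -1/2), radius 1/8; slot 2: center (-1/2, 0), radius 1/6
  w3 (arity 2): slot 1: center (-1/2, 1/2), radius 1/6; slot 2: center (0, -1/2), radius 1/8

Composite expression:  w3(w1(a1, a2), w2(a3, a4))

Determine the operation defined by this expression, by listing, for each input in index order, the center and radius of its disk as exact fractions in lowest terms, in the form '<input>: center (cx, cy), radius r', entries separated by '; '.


a1: center (-5/12, 1/2), radius 1/72; a2: center (-5/12, 13/24), radius 1/60; a3: center (0, -9/16), radius 1/64; a4: center (-1/16, -1/2), radius 1/48

Affine substitution under w3: radii multiply and a-centers shift.
for a1, the 2-step affine chain lands on center (-5/12, 1/2), radius 1/72
for a2, the 2-step affine chain lands on center (-5/12, 13/24), radius 1/60
for a3, the 2-step affine chain lands on center (0, -9/16), radius 1/64
for a4, the 2-step affine chain lands on center (-1/16, -1/2), radius 1/48


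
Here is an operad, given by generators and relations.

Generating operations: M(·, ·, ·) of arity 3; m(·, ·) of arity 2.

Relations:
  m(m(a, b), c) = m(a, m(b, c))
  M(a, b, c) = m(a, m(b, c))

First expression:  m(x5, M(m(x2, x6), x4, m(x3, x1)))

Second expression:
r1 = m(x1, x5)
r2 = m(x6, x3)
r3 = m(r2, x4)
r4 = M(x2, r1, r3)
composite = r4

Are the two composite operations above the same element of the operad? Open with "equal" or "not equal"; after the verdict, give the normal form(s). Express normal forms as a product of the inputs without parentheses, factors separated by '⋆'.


The first expression reduces to x5 ⋆ x2 ⋆ x6 ⋆ x4 ⋆ x3 ⋆ x1
The second expression reduces to x2 ⋆ x1 ⋆ x5 ⋆ x6 ⋆ x3 ⋆ x4
The normal forms differ: not equal.

not equal; first: x5 ⋆ x2 ⋆ x6 ⋆ x4 ⋆ x3 ⋆ x1; second: x2 ⋆ x1 ⋆ x5 ⋆ x6 ⋆ x3 ⋆ x4


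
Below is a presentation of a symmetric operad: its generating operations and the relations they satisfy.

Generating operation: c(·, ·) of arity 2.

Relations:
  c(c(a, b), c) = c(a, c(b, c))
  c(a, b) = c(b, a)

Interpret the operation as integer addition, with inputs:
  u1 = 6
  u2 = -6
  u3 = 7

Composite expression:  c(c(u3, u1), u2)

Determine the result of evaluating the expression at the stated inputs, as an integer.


c(u3, u1) = 13
c(c(u3, u1), u2) = 7

7


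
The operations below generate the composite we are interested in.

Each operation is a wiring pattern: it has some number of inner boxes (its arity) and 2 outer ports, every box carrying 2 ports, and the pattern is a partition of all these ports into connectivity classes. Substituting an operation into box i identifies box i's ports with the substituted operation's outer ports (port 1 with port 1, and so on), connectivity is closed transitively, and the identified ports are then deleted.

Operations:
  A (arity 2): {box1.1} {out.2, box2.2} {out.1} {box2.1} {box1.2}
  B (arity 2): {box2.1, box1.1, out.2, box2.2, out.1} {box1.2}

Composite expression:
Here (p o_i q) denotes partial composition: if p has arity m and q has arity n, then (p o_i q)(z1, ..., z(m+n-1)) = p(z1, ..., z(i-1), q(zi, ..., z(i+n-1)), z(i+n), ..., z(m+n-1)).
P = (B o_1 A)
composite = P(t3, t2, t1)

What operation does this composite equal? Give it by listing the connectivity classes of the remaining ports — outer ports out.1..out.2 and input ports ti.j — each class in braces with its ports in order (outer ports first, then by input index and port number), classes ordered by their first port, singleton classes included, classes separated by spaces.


{out.1, out.2, t1.1, t1.2} {t2.1} {t2.2} {t3.1} {t3.2}

Treat the ports identified at B as solder joints: merge, then drop.
composing A on (t3, t2), with out.j its own outer ports: {out.1} {out.2, t2.2} {t2.1} {t3.1} {t3.2}
composing B on (t3, t2, t1), with out.j its own outer ports: {out.1, out.2, t1.1, t1.2} {t2.1} {t2.2} {t3.1} {t3.2}


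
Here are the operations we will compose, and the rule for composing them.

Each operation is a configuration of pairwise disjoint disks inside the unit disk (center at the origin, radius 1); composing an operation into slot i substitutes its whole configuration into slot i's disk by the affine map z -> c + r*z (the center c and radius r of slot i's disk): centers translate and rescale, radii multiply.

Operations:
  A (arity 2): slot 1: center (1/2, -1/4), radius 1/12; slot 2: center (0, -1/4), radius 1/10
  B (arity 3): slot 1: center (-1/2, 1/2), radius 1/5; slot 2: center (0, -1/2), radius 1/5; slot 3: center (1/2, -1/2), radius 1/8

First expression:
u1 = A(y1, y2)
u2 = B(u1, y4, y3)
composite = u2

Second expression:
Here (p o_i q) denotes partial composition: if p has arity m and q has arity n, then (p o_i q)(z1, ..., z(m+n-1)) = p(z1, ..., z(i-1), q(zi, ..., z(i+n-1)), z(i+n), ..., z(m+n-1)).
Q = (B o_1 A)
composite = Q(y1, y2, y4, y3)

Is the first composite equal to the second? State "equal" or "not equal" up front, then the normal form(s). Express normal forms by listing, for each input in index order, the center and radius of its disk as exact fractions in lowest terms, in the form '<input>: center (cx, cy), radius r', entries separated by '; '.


equal; both compose to y1: center (-2/5, 9/20), radius 1/60; y2: center (-1/2, 9/20), radius 1/50; y3: center (1/2, -1/2), radius 1/8; y4: center (0, -1/2), radius 1/5


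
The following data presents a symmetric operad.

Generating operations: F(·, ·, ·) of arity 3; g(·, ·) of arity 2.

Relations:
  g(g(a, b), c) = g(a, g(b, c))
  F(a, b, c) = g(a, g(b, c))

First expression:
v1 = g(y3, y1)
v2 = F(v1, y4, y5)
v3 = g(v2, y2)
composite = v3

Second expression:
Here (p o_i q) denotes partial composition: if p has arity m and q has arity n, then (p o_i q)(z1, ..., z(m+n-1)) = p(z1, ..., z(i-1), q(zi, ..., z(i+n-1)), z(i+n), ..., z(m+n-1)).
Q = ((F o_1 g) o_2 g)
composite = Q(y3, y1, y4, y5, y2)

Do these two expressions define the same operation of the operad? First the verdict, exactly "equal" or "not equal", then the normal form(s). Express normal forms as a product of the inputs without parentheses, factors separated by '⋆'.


equal; both compose to y3 ⋆ y1 ⋆ y4 ⋆ y5 ⋆ y2


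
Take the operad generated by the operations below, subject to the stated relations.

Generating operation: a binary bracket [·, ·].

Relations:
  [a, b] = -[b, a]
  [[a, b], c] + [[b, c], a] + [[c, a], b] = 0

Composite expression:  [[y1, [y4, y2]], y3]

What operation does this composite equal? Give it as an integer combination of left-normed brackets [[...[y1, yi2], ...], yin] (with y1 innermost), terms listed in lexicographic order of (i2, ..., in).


-[[[y1, y2], y4], y3] + [[[y1, y4], y2], y3]

Left-normed coefficients sit on the y1-initial expansion words.
Composite bracket: [[y1, [y4, y2]], y3]
Full expansion: 8 signed words from ab - ba (2^3 = 8).
Only words starting with y1 matter:
  the word y1y2y4y3 carries sign -1 and contributes -[[[y1, y2], y4], y3]
  the word y1y4y2y3 carries sign +1 and contributes +[[[y1, y4], y2], y3]


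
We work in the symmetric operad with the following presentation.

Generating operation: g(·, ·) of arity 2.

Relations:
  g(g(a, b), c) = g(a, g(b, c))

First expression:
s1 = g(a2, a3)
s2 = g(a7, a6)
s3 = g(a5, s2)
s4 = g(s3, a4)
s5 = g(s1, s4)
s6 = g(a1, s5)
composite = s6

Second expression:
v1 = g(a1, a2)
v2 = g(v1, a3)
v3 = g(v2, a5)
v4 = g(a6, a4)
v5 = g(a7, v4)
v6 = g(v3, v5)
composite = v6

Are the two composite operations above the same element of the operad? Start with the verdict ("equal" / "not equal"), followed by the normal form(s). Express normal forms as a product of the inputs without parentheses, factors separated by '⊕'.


Reducing the first expression gives a1 ⊕ a2 ⊕ a3 ⊕ a5 ⊕ a7 ⊕ a6 ⊕ a4
Reducing the second expression gives a1 ⊕ a2 ⊕ a3 ⊕ a5 ⊕ a7 ⊕ a6 ⊕ a4
Both agree, so they are equal.

equal — both sides give a1 ⊕ a2 ⊕ a3 ⊕ a5 ⊕ a7 ⊕ a6 ⊕ a4


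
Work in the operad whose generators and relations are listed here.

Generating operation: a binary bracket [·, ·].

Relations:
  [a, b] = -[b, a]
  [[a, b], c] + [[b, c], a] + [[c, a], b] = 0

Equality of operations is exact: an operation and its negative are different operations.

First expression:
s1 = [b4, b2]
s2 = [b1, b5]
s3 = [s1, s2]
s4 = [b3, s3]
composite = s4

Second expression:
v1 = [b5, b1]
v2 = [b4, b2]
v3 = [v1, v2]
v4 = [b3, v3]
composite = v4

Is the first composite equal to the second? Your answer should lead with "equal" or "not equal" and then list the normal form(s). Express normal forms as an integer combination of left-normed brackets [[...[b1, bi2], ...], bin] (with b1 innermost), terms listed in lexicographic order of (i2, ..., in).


equal — both sides give -[[[[b1, b5], b2], b4], b3] + [[[[b1, b5], b4], b2], b3]

Normal form of the first expression: -[[[[b1, b5], b2], b4], b3] + [[[[b1, b5], b4], b2], b3]
Normal form of the second expression: -[[[[b1, b5], b2], b4], b3] + [[[[b1, b5], b4], b2], b3]
The forms coincide; equal.


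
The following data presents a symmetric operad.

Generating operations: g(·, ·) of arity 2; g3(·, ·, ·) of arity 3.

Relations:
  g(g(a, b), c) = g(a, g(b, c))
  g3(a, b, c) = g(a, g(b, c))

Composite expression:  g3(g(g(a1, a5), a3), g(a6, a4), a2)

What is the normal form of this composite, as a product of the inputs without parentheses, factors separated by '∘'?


Associativity of g3 dissolves the nesting; only the a-input order survives.
g(a1, a5) spells out as a1 ∘ a5
g(g(a1, a5), a3) spells out as a1 ∘ a5 ∘ a3
g(a6, a4) spells out as a6 ∘ a4
g3(g(g(a1, a5), a3), g(a6, a4), a2) spells out as a1 ∘ a5 ∘ a3 ∘ a6 ∘ a4 ∘ a2

a1 ∘ a5 ∘ a3 ∘ a6 ∘ a4 ∘ a2


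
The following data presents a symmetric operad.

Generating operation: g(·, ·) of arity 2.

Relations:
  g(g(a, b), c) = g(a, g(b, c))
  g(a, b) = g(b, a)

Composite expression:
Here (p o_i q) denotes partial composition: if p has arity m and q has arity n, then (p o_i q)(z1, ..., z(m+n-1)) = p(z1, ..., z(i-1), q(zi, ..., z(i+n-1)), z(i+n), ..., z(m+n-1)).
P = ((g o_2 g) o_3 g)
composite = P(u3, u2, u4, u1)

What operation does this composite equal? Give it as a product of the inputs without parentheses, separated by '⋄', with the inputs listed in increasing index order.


u1 ⋄ u2 ⋄ u3 ⋄ u4

With g associative and commutative, the u-input set is all that matters.
g(u4, u1) collapses to u4 ⋄ u1
g(u2, g(u4, u1)) collapses to u2 ⋄ u4 ⋄ u1
g(u3, g(u2, g(u4, u1))) collapses to u3 ⋄ u2 ⋄ u4 ⋄ u1
reordering the factors by index: u1 ⋄ u2 ⋄ u3 ⋄ u4


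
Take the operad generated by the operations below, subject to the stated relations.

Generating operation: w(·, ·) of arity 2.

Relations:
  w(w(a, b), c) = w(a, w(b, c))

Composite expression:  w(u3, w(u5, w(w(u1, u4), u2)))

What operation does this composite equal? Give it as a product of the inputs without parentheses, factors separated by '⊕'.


Every regrouping of w is equal, so read the u-inputs in written order.
w(u1, u4) flattens to u1 ⊕ u4
w(w(u1, u4), u2) flattens to u1 ⊕ u4 ⊕ u2
w(u5, w(w(u1, u4), u2)) flattens to u5 ⊕ u1 ⊕ u4 ⊕ u2
w(u3, w(u5, w(w(u1, u4), u2))) flattens to u3 ⊕ u5 ⊕ u1 ⊕ u4 ⊕ u2

u3 ⊕ u5 ⊕ u1 ⊕ u4 ⊕ u2


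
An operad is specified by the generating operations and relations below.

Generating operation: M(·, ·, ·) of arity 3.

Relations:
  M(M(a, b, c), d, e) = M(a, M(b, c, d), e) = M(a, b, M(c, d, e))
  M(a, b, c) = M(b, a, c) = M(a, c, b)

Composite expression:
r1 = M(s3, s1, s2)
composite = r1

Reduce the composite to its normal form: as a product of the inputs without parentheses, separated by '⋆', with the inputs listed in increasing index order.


s1 ⋆ s2 ⋆ s3

Key point: M commutes, so take the s-inputs in any fixed order.
M(s3, s1, s2) spells out as s3 ⋆ s1 ⋆ s2
the factors in increasing index order: s1 ⋆ s2 ⋆ s3


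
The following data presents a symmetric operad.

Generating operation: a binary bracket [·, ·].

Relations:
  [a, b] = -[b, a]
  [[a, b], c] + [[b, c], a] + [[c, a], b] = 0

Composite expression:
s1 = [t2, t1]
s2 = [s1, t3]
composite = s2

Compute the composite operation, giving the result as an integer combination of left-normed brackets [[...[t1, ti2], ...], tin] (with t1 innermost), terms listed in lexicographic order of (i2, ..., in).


Left-normed coefficients sit on the t1-initial expansion words.
Composite bracket: [[t2, t1], t3]
Full expansion: 4 signed words from ab - ba (2^2 = 4).
The t1-initial words carry the normal form:
  t1t2t3 appears with sign -1, giving the term -[[t1, t2], t3]

-[[t1, t2], t3]


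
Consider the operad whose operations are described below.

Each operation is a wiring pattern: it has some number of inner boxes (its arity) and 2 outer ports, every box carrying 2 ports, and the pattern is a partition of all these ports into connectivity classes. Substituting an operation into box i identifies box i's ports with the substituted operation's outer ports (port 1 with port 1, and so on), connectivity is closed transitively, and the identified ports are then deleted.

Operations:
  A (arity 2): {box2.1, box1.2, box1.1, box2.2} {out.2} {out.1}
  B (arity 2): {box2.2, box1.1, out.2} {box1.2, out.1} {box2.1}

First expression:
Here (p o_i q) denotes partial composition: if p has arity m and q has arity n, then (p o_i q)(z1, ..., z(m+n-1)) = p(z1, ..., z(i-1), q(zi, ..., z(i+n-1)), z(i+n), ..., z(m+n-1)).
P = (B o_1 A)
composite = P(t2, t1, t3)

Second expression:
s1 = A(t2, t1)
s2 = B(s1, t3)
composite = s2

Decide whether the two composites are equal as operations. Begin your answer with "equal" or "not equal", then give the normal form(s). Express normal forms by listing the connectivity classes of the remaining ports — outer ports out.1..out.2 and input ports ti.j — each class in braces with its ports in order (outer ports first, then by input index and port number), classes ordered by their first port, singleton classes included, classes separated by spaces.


equal: each reduces to {out.1} {out.2, t3.2} {t1.1, t1.2, t2.1, t2.2} {t3.1}


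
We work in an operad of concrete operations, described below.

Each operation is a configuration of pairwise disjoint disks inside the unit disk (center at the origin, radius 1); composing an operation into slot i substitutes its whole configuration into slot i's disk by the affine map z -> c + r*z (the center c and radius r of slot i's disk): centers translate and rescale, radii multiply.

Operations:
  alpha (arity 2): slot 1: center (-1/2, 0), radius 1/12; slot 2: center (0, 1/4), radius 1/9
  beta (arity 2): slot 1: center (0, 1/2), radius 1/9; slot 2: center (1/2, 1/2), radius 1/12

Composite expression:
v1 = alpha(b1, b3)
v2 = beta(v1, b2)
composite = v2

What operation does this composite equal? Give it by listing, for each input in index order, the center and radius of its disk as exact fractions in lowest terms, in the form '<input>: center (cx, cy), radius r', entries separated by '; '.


b1: center (-1/18, 1/2), radius 1/108; b2: center (1/2, 1/2), radius 1/12; b3: center (0, 19/36), radius 1/81

Below beta, radii multiply path by path; the b-disk centers shift.
b1 passes through 2 substitutions, ending at center (-1/18, 1/2), radius 1/108
b3 passes through 2 substitutions, ending at center (0, 19/36), radius 1/81
b2 passes through 1 substitution, ending at center (1/2, 1/2), radius 1/12


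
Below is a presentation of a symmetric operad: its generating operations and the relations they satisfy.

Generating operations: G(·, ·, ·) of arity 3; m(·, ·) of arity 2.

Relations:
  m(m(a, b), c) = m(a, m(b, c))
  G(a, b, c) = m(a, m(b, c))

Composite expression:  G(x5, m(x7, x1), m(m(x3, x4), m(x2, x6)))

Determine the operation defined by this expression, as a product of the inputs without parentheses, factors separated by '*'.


x5 * x7 * x1 * x3 * x4 * x2 * x6

The G-tree's shape is irrelevant; the x-reading-order decides.
m(x7, x1) linearizes to x7 * x1
m(x3, x4) linearizes to x3 * x4
m(x2, x6) linearizes to x2 * x6
m(m(x3, x4), m(x2, x6)) linearizes to x3 * x4 * x2 * x6
G(x5, m(x7, x1), m(m(x3, x4), m(x2, x6))) linearizes to x5 * x7 * x1 * x3 * x4 * x2 * x6


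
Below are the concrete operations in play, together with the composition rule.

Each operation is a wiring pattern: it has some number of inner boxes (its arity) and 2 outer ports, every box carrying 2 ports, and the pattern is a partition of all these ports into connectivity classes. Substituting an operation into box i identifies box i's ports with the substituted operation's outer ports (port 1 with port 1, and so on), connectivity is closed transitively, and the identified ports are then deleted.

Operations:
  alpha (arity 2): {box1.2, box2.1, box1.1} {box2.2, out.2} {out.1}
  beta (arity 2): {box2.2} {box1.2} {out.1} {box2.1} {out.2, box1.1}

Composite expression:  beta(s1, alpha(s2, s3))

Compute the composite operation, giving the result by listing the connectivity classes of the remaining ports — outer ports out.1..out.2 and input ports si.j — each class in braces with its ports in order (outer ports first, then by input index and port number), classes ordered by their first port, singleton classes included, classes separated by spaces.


Reachability decides: close wires over beta-identified ports.
stage alpha: inputs (s2, s3), connectivity {out.1} {out.2, s3.2} {s2.1, s2.2, s3.1}, out.j its boundary
stage beta: inputs (s1, s2, s3), connectivity {out.1} {out.2, s1.1} {s1.2} {s2.1, s2.2, s3.1} {s3.2}, out.j its boundary

{out.1} {out.2, s1.1} {s1.2} {s2.1, s2.2, s3.1} {s3.2}


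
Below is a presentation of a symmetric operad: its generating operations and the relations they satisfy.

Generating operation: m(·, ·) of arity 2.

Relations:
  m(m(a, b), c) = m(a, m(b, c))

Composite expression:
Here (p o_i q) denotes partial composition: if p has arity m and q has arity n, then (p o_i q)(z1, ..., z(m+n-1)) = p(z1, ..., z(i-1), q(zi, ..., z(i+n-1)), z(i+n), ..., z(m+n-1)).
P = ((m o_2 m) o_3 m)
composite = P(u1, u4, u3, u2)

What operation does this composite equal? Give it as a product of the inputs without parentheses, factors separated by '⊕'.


u1 ⊕ u4 ⊕ u3 ⊕ u2

Every regrouping of m is equal, so read the u-inputs in written order.
m(u3, u2) spells out as u3 ⊕ u2
m(u4, m(u3, u2)) spells out as u4 ⊕ u3 ⊕ u2
m(u1, m(u4, m(u3, u2))) spells out as u1 ⊕ u4 ⊕ u3 ⊕ u2


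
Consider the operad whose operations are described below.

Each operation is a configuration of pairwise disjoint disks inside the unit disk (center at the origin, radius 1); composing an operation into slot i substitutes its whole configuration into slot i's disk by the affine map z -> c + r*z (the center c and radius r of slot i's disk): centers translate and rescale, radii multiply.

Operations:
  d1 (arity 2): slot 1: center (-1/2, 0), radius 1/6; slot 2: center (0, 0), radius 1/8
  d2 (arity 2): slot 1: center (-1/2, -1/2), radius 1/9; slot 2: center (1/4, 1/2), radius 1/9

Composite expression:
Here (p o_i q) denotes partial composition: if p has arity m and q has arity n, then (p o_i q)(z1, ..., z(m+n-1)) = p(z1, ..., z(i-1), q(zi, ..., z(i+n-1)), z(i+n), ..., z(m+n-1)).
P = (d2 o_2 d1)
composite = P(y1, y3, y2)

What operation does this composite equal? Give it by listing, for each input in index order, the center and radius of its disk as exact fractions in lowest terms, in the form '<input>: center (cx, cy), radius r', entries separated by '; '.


y1: center (-1/2, -1/2), radius 1/9; y2: center (1/4, 1/2), radius 1/72; y3: center (7/36, 1/2), radius 1/54

Follow each y-input down from d2: c' goes to c + r*c', radius to r*r'.
tracing y1 down its 1-map path: center (-1/2, -1/2), radius 1/9
tracing y3 down its 2-map path: center (7/36, 1/2), radius 1/54
tracing y2 down its 2-map path: center (1/4, 1/2), radius 1/72


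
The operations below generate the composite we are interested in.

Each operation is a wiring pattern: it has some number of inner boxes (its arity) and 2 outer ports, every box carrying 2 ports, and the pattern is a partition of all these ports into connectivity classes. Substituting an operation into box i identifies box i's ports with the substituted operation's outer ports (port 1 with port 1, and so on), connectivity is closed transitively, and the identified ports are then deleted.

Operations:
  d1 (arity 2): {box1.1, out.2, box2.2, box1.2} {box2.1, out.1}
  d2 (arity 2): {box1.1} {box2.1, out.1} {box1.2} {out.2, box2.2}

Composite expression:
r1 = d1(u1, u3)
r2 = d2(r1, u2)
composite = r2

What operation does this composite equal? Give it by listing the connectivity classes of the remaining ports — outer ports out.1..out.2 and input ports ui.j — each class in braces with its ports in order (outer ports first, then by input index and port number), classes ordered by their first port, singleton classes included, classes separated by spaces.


Reachability decides: close wires over d2-identified ports.
stage d1: inputs (u1, u3), connectivity {out.1, u3.1} {out.2, u1.1, u1.2, u3.2}, out.j its boundary
stage d2: inputs (u1, u3, u2), connectivity {out.1, u2.1} {out.2, u2.2} {u1.1, u1.2, u3.2} {u3.1}, out.j its boundary

{out.1, u2.1} {out.2, u2.2} {u1.1, u1.2, u3.2} {u3.1}


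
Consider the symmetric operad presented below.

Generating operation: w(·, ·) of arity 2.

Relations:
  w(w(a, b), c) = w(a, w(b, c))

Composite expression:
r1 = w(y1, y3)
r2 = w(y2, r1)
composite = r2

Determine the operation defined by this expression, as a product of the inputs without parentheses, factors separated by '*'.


y2 * y1 * y3

Every regrouping of w is equal, so read the y-inputs in written order.
w(y1, y3) collapses to y1 * y3
w(y2, w(y1, y3)) collapses to y2 * y1 * y3


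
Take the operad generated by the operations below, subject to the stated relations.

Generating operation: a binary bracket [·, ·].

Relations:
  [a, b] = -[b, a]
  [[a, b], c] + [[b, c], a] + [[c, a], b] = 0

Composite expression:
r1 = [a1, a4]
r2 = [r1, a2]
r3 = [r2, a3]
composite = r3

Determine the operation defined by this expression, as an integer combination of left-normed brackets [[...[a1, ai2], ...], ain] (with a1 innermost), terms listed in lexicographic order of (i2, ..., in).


[[[a1, a4], a2], a3]

Skip Jacobi rewriting: expand, keep a1-initial words, read off terms.
Composite bracket: [[[a1, a4], a2], a3]
Expanding via [a, b] = ab - ba: 8 signed words (2^3 = 8).
Coefficients come from the a1-initial words:
  a1a4a2a3 appears with sign +1, giving the term +[[[a1, a4], a2], a3]


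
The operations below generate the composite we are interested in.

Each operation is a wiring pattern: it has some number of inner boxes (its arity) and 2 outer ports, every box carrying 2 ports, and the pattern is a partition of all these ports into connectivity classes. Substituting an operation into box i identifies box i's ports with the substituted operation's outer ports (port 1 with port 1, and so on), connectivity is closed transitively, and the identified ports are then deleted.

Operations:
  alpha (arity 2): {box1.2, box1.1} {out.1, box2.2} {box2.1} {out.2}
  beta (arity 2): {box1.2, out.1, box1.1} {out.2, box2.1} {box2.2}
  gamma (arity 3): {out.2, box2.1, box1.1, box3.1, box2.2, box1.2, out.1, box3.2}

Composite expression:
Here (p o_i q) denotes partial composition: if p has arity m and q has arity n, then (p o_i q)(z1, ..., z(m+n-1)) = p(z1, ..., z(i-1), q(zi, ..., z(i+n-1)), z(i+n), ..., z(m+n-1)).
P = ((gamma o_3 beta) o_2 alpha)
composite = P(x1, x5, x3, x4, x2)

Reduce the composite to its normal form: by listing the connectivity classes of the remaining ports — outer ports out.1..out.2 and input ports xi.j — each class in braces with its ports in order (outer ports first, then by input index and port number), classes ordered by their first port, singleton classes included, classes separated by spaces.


{out.1, out.2, x1.1, x1.2, x2.1, x3.2, x4.1, x4.2} {x2.2} {x3.1} {x5.1, x5.2}

After gluing at gamma, chains via deleted ports link the x-ports.
after alpha, the pattern on (x5, x3) reads {out.1, x3.2} {out.2} {x3.1} {x5.1, x5.2} (out.j = its outer ports)
after beta, the pattern on (x4, x2) reads {out.1, x4.1, x4.2} {out.2, x2.1} {x2.2} (out.j = its outer ports)
after gamma, the pattern on (x1, x5, x3, x4, x2) reads {out.1, out.2, x1.1, x1.2, x2.1, x3.2, x4.1, x4.2} {x2.2} {x3.1} {x5.1, x5.2} (out.j = its outer ports)


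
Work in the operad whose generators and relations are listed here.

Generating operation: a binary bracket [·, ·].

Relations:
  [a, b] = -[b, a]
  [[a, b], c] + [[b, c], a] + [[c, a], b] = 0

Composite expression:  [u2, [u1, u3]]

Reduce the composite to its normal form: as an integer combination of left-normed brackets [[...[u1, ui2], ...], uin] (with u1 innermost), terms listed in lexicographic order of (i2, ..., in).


Skip Jacobi rewriting: expand, keep u1-initial words, read off terms.
Composite bracket: [u2, [u1, u3]]
Each bracket splits as ab - ba, giving 4 signed words (2^2 = 4).
Collect the words opening with u1:
  word u1u3u2 has sign -1, contributing -[[u1, u3], u2]

-[[u1, u3], u2]


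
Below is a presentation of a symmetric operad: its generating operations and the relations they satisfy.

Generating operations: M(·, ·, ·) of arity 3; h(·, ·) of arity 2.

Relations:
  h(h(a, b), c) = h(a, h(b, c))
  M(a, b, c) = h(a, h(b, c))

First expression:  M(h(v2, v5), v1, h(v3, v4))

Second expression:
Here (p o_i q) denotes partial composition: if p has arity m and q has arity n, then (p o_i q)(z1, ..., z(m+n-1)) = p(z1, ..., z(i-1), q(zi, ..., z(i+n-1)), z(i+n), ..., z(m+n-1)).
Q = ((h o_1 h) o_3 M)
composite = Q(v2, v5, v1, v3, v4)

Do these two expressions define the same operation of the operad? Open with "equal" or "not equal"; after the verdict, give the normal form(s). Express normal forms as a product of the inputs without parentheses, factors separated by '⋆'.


equal: each reduces to v2 ⋆ v5 ⋆ v1 ⋆ v3 ⋆ v4

The first expression, normalized: v2 ⋆ v5 ⋆ v1 ⋆ v3 ⋆ v4
The second expression, normalized: v2 ⋆ v5 ⋆ v1 ⋆ v3 ⋆ v4
The normal forms match — equal.


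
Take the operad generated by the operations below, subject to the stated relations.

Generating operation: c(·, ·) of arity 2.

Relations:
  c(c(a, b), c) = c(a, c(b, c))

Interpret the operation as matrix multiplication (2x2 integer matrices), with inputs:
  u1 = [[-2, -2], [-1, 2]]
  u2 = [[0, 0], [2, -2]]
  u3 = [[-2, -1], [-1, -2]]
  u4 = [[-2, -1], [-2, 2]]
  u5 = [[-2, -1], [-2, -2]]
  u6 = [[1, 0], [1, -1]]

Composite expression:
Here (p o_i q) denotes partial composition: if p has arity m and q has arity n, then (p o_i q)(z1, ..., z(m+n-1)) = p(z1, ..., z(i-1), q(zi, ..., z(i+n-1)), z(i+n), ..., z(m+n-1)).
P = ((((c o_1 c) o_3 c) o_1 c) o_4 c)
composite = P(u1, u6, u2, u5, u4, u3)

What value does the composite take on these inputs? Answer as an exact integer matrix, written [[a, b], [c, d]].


[[8, -8], [-8, 8]]

c(u1, u6) = [[-4, 2], [1, -2]]
c(c(u1, u6), u2) = [[4, -4], [-4, 4]]
c(u5, u4) = [[6, 0], [8, -2]]
c(c(u5, u4), u3) = [[-12, -6], [-14, -4]]
c(c(c(u1, u6), u2), c(c(u5, u4), u3)) = [[8, -8], [-8, 8]]


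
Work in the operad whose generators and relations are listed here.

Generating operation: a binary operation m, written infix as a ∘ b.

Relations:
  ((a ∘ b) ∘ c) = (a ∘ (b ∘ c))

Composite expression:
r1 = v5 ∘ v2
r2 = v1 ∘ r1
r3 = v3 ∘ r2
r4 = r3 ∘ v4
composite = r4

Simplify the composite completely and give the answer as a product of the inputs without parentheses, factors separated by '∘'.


v3 ∘ v1 ∘ v5 ∘ v2 ∘ v4

Under associativity of m, the answer is the v's in reading order.
(v5 ∘ v2) reduces to v5 ∘ v2
(v1 ∘ (v5 ∘ v2)) reduces to v1 ∘ v5 ∘ v2
(v3 ∘ (v1 ∘ (v5 ∘ v2))) reduces to v3 ∘ v1 ∘ v5 ∘ v2
((v3 ∘ (v1 ∘ (v5 ∘ v2))) ∘ v4) reduces to v3 ∘ v1 ∘ v5 ∘ v2 ∘ v4
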